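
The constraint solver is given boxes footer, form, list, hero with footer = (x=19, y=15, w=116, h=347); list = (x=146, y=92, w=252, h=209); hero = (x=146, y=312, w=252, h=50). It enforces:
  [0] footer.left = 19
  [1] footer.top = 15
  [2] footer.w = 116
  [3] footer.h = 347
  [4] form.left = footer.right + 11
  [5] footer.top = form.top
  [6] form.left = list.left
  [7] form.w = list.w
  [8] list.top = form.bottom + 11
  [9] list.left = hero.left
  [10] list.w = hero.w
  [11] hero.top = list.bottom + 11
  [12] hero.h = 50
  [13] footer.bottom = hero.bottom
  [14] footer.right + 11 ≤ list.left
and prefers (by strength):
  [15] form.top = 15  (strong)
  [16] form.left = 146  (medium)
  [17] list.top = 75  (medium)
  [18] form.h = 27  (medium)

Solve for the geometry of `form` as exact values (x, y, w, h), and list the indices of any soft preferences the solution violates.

1. form.x = 146  [form.left = footer.right + 11]
2. form.y = 15  [footer.top = form.top]
3. form.w = 252  [form.w = list.w]
4. form.h = 66  [list.top = form.bottom + 11]

form = (x=146, y=15, w=252, h=66)
violated soft preferences: 17, 18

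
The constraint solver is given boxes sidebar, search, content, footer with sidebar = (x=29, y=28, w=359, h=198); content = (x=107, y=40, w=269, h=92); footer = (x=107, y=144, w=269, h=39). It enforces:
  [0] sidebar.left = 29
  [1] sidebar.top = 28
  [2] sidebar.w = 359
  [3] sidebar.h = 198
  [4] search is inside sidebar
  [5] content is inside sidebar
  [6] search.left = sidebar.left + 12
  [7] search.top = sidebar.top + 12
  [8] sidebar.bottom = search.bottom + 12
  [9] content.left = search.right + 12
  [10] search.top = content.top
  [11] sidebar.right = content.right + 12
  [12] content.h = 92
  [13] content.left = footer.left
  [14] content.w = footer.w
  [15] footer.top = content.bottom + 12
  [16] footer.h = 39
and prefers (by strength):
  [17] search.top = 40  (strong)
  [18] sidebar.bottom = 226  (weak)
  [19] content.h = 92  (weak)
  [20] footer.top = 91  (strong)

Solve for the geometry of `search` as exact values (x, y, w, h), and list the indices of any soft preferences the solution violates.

1. search.x = 41  [search.left = sidebar.left + 12]
2. search.y = 40  [search.top = sidebar.top + 12]
3. search.h = 174  [sidebar.bottom = search.bottom + 12]
4. search.w = 54  [content.left = search.right + 12]

search = (x=41, y=40, w=54, h=174)
violated soft preferences: 20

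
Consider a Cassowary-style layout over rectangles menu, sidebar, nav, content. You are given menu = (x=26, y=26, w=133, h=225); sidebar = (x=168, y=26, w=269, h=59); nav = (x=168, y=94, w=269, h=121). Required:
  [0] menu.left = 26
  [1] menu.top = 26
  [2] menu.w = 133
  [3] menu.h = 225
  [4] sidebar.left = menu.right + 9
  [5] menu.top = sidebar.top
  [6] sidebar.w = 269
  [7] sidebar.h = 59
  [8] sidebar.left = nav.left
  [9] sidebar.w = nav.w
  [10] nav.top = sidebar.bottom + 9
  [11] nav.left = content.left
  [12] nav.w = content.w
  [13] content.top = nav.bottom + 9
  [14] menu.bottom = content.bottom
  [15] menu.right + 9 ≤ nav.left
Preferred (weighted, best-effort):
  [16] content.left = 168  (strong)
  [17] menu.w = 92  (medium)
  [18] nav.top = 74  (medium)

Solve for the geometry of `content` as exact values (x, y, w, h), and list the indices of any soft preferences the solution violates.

1. content.x = 168  [nav.left = content.left]
2. content.w = 269  [nav.w = content.w]
3. content.y = 224  [content.top = nav.bottom + 9]
4. content.h = 27  [menu.bottom = content.bottom]

content = (x=168, y=224, w=269, h=27)
violated soft preferences: 17, 18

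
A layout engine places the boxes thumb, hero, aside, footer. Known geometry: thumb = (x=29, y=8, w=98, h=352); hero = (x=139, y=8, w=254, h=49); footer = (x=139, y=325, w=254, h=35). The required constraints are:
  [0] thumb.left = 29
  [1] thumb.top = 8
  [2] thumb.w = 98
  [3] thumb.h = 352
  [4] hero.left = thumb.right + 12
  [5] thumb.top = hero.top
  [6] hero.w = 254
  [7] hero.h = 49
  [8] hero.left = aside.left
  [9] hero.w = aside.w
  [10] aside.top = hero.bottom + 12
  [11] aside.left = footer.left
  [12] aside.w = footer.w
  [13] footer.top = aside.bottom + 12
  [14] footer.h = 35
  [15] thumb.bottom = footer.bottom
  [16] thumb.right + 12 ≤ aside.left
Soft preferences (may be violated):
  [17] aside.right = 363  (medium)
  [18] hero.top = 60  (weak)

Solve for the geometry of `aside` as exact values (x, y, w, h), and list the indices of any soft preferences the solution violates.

aside = (x=139, y=69, w=254, h=244)
violated soft preferences: 17, 18

1. aside.x = 139  [hero.left = aside.left]
2. aside.w = 254  [hero.w = aside.w]
3. aside.y = 69  [aside.top = hero.bottom + 12]
4. aside.h = 244  [footer.top = aside.bottom + 12]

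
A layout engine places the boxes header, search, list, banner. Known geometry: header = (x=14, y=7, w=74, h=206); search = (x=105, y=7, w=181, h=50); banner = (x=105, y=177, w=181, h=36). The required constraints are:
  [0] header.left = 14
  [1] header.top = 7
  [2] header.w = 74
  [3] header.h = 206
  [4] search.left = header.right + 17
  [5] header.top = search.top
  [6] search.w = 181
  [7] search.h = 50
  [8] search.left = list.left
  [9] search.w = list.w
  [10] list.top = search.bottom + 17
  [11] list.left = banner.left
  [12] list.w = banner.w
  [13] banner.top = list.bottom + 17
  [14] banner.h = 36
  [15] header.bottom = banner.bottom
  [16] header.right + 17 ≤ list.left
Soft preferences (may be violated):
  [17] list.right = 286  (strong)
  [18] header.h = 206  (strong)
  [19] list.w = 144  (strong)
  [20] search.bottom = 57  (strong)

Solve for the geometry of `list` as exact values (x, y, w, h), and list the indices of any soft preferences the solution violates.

list = (x=105, y=74, w=181, h=86)
violated soft preferences: 19

1. list.x = 105  [search.left = list.left]
2. list.w = 181  [search.w = list.w]
3. list.y = 74  [list.top = search.bottom + 17]
4. list.h = 86  [banner.top = list.bottom + 17]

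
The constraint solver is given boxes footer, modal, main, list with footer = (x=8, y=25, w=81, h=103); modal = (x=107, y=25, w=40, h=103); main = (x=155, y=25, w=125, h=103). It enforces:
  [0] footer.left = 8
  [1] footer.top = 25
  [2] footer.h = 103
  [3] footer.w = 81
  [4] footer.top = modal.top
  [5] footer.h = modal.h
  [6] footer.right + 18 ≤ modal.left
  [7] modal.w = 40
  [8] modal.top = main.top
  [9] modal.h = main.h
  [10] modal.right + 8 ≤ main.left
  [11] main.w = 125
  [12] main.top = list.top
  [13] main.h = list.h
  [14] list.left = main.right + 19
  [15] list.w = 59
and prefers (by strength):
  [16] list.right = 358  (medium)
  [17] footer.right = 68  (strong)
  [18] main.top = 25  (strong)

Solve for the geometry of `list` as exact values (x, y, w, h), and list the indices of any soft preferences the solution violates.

list = (x=299, y=25, w=59, h=103)
violated soft preferences: 17

1. list.y = 25  [main.top = list.top]
2. list.h = 103  [main.h = list.h]
3. list.x = 299  [list.left = main.right + 19]
4. list.w = 59  [list.w = 59]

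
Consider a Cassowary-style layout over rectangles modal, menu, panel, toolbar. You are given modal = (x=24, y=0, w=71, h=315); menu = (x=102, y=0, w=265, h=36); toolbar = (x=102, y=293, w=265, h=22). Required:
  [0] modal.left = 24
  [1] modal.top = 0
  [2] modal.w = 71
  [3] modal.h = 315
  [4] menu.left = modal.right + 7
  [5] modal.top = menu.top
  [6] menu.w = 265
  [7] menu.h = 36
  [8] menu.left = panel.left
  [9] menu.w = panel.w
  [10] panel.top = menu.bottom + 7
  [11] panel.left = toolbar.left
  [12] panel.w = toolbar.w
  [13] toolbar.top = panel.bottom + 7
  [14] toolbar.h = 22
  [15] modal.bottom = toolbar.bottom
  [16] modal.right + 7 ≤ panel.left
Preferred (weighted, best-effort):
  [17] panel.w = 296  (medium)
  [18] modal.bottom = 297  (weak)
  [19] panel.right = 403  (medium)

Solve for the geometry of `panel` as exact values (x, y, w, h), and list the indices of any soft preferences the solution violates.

panel = (x=102, y=43, w=265, h=243)
violated soft preferences: 17, 18, 19

1. panel.x = 102  [menu.left = panel.left]
2. panel.w = 265  [menu.w = panel.w]
3. panel.y = 43  [panel.top = menu.bottom + 7]
4. panel.h = 243  [toolbar.top = panel.bottom + 7]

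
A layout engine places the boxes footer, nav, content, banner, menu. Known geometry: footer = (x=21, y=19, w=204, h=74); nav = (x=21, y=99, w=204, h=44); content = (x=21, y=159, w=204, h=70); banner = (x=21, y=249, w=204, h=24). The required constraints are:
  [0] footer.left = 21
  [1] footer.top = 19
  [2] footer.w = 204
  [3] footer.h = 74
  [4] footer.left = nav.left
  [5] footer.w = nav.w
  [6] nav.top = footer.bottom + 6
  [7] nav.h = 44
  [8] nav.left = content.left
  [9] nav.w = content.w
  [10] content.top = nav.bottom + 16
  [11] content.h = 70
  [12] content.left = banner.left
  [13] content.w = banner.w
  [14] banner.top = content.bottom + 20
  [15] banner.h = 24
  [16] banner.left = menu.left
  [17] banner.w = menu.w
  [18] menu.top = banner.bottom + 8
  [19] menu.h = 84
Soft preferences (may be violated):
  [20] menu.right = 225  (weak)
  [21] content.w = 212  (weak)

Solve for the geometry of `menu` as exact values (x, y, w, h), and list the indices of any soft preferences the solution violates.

1. menu.x = 21  [banner.left = menu.left]
2. menu.w = 204  [banner.w = menu.w]
3. menu.y = 281  [menu.top = banner.bottom + 8]
4. menu.h = 84  [menu.h = 84]

menu = (x=21, y=281, w=204, h=84)
violated soft preferences: 21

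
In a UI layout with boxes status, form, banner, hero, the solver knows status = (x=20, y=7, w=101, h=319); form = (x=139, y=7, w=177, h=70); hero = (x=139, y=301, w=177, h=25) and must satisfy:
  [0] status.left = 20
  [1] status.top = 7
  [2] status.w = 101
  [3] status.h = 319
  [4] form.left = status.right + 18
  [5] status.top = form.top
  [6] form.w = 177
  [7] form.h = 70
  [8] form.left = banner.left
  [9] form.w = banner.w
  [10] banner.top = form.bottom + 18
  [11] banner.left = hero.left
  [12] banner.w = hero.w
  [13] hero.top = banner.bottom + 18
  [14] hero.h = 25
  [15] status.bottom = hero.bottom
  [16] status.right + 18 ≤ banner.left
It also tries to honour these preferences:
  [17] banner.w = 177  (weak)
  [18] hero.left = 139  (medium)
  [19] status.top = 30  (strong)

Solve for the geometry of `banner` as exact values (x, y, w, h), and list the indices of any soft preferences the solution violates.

1. banner.x = 139  [form.left = banner.left]
2. banner.w = 177  [form.w = banner.w]
3. banner.y = 95  [banner.top = form.bottom + 18]
4. banner.h = 188  [hero.top = banner.bottom + 18]

banner = (x=139, y=95, w=177, h=188)
violated soft preferences: 19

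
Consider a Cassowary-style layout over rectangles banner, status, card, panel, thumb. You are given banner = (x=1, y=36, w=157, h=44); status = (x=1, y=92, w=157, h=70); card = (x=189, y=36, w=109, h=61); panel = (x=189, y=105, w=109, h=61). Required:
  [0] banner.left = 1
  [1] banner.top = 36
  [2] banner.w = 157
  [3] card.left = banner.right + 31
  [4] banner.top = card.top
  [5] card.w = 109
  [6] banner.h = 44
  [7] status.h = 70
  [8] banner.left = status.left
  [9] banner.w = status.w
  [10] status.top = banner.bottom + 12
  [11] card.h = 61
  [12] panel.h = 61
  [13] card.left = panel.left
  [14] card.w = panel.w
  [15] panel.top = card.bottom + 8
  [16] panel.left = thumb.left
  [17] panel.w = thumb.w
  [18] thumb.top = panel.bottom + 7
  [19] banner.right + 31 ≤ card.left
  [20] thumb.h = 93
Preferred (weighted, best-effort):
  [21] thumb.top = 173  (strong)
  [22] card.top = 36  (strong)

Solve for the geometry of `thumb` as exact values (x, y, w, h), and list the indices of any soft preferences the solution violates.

1. thumb.x = 189  [panel.left = thumb.left]
2. thumb.w = 109  [panel.w = thumb.w]
3. thumb.y = 173  [thumb.top = panel.bottom + 7]
4. thumb.h = 93  [thumb.h = 93]

thumb = (x=189, y=173, w=109, h=93)
violated soft preferences: none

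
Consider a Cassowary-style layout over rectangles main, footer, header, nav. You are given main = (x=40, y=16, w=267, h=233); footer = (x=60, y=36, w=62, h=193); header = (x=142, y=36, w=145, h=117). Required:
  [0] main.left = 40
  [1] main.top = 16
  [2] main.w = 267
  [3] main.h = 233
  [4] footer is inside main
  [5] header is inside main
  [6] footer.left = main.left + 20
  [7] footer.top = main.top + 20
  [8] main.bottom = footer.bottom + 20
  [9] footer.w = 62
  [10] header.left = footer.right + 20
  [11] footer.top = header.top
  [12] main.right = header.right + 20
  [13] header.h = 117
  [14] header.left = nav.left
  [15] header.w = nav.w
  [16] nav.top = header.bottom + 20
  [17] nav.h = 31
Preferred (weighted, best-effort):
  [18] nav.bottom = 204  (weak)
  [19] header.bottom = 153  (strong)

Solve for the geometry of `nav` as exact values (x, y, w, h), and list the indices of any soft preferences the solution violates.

nav = (x=142, y=173, w=145, h=31)
violated soft preferences: none

1. nav.x = 142  [header.left = nav.left]
2. nav.w = 145  [header.w = nav.w]
3. nav.y = 173  [nav.top = header.bottom + 20]
4. nav.h = 31  [nav.h = 31]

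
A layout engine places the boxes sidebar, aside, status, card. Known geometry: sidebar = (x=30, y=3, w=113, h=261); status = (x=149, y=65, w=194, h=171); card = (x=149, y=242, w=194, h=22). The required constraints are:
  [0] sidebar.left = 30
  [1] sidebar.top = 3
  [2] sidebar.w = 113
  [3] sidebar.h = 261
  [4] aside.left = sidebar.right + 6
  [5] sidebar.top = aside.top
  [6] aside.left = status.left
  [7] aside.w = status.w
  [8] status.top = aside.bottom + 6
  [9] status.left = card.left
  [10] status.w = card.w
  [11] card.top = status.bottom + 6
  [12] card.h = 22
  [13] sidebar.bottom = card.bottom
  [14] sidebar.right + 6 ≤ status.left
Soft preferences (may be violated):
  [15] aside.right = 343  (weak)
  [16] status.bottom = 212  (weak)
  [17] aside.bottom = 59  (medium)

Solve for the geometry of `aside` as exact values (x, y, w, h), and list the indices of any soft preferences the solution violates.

1. aside.x = 149  [aside.left = sidebar.right + 6]
2. aside.y = 3  [sidebar.top = aside.top]
3. aside.w = 194  [aside.w = status.w]
4. aside.h = 56  [status.top = aside.bottom + 6]

aside = (x=149, y=3, w=194, h=56)
violated soft preferences: 16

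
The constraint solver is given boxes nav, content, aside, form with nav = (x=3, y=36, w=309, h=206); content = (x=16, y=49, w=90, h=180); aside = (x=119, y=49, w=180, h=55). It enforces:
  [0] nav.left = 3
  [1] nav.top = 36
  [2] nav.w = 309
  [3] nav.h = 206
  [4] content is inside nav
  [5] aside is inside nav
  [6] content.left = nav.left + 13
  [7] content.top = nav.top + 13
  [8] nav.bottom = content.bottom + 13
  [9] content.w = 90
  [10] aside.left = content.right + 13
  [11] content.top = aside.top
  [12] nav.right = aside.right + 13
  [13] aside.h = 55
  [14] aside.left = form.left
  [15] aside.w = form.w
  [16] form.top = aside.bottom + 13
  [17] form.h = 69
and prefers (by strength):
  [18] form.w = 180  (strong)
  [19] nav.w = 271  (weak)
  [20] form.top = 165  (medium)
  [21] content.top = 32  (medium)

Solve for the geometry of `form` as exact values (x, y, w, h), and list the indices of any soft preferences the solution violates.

1. form.x = 119  [aside.left = form.left]
2. form.w = 180  [aside.w = form.w]
3. form.y = 117  [form.top = aside.bottom + 13]
4. form.h = 69  [form.h = 69]

form = (x=119, y=117, w=180, h=69)
violated soft preferences: 19, 20, 21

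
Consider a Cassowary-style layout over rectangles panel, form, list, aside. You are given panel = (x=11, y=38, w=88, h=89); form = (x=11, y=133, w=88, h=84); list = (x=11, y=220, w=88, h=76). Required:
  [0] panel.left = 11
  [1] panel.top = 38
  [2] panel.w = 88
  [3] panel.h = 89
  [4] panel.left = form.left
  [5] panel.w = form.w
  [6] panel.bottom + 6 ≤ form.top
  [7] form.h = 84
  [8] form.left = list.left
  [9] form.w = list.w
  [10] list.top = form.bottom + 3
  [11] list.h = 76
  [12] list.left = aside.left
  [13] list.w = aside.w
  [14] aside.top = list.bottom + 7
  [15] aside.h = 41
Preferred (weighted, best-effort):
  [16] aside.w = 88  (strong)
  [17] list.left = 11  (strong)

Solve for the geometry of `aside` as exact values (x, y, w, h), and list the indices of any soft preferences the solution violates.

1. aside.x = 11  [list.left = aside.left]
2. aside.w = 88  [list.w = aside.w]
3. aside.y = 303  [aside.top = list.bottom + 7]
4. aside.h = 41  [aside.h = 41]

aside = (x=11, y=303, w=88, h=41)
violated soft preferences: none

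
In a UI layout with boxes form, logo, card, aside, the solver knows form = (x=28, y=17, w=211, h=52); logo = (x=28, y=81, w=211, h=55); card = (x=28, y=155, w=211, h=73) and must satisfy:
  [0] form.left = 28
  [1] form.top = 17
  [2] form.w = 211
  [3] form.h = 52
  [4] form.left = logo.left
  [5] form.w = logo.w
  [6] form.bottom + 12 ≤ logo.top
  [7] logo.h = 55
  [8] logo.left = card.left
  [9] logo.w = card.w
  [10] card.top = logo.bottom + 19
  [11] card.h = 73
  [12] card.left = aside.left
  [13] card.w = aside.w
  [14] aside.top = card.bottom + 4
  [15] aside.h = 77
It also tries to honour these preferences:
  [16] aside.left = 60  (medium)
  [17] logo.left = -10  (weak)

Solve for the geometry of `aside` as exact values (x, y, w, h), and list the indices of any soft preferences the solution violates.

aside = (x=28, y=232, w=211, h=77)
violated soft preferences: 16, 17

1. aside.x = 28  [card.left = aside.left]
2. aside.w = 211  [card.w = aside.w]
3. aside.y = 232  [aside.top = card.bottom + 4]
4. aside.h = 77  [aside.h = 77]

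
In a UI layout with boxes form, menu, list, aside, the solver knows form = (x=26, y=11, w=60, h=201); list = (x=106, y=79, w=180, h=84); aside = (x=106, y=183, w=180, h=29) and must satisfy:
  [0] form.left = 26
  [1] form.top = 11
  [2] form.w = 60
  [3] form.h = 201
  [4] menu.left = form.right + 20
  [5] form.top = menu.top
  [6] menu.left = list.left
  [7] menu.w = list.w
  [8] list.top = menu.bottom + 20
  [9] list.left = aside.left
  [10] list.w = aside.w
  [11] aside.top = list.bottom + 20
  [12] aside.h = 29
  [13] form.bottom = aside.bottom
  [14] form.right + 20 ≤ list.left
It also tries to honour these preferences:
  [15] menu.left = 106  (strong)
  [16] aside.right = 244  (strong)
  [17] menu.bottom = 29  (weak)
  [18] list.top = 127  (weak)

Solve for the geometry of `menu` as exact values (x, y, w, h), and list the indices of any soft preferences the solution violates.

1. menu.x = 106  [menu.left = form.right + 20]
2. menu.y = 11  [form.top = menu.top]
3. menu.w = 180  [menu.w = list.w]
4. menu.h = 48  [list.top = menu.bottom + 20]

menu = (x=106, y=11, w=180, h=48)
violated soft preferences: 16, 17, 18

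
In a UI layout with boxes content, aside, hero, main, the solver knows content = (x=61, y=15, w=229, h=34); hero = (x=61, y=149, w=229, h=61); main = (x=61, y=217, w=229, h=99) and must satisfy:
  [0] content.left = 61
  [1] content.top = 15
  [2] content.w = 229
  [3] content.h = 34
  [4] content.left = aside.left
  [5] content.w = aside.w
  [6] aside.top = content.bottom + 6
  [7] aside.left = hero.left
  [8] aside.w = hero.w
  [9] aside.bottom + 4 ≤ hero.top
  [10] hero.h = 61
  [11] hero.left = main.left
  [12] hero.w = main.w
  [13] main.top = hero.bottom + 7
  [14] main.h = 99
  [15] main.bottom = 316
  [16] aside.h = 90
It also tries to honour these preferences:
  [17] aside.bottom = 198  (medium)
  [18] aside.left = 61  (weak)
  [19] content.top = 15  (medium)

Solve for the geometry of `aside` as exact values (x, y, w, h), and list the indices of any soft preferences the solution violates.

aside = (x=61, y=55, w=229, h=90)
violated soft preferences: 17

1. aside.x = 61  [content.left = aside.left]
2. aside.w = 229  [content.w = aside.w]
3. aside.y = 55  [aside.top = content.bottom + 6]
4. aside.h = 90  [aside.h = 90]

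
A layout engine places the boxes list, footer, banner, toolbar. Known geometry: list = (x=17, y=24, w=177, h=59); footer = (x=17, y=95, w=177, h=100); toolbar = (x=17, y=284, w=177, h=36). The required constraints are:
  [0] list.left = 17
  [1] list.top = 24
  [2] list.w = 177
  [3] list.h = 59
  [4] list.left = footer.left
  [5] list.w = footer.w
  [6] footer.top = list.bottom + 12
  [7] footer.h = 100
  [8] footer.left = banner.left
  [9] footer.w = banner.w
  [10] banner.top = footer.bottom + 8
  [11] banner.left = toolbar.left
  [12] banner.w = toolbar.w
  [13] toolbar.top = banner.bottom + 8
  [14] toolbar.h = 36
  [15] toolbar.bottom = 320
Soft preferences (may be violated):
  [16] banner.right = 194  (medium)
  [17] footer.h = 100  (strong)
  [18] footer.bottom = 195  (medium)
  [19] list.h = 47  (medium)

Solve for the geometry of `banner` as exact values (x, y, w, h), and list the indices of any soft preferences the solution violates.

1. banner.x = 17  [footer.left = banner.left]
2. banner.w = 177  [footer.w = banner.w]
3. banner.y = 203  [banner.top = footer.bottom + 8]
4. banner.h = 73  [toolbar.top = banner.bottom + 8]

banner = (x=17, y=203, w=177, h=73)
violated soft preferences: 19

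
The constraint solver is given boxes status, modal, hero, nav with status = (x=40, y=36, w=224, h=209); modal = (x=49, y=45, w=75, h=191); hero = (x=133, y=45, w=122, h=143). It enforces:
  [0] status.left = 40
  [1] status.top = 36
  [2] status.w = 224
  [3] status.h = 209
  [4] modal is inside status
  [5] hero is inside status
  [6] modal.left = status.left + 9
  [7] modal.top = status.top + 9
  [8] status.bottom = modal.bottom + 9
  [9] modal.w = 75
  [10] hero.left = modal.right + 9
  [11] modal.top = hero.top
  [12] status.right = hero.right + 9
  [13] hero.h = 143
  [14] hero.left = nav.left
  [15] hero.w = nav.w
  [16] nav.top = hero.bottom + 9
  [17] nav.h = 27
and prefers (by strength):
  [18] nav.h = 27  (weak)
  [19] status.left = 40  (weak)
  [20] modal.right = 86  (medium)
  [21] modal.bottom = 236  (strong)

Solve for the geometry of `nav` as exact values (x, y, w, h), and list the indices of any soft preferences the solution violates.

1. nav.x = 133  [hero.left = nav.left]
2. nav.w = 122  [hero.w = nav.w]
3. nav.y = 197  [nav.top = hero.bottom + 9]
4. nav.h = 27  [nav.h = 27]

nav = (x=133, y=197, w=122, h=27)
violated soft preferences: 20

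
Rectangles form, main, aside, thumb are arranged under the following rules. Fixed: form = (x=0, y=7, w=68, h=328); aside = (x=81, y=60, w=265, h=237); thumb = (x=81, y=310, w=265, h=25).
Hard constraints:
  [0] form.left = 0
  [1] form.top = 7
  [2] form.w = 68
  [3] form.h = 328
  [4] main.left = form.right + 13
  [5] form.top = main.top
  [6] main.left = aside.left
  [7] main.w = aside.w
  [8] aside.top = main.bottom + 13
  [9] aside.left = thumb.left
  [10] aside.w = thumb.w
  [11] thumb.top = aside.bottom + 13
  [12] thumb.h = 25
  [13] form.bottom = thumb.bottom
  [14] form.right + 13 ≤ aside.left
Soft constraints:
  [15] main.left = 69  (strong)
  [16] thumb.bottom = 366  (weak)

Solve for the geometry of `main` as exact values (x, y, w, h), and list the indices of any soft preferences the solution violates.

1. main.x = 81  [main.left = form.right + 13]
2. main.y = 7  [form.top = main.top]
3. main.w = 265  [main.w = aside.w]
4. main.h = 40  [aside.top = main.bottom + 13]

main = (x=81, y=7, w=265, h=40)
violated soft preferences: 15, 16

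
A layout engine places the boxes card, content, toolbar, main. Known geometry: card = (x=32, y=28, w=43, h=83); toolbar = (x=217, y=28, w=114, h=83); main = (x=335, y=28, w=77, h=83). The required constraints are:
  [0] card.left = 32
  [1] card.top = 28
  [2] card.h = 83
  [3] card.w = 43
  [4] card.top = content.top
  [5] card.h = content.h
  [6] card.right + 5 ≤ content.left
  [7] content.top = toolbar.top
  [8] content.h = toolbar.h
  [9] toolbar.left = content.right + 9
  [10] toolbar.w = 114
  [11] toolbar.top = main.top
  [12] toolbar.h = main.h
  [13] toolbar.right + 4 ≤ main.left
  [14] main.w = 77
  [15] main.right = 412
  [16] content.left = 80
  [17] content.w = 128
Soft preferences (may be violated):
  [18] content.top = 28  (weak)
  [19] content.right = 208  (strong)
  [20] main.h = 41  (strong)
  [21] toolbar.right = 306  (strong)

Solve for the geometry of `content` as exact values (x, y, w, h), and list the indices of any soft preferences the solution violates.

content = (x=80, y=28, w=128, h=83)
violated soft preferences: 20, 21

1. content.y = 28  [card.top = content.top]
2. content.h = 83  [card.h = content.h]
3. content.x = 80  [content.left = 80]
4. content.w = 128  [content.w = 128]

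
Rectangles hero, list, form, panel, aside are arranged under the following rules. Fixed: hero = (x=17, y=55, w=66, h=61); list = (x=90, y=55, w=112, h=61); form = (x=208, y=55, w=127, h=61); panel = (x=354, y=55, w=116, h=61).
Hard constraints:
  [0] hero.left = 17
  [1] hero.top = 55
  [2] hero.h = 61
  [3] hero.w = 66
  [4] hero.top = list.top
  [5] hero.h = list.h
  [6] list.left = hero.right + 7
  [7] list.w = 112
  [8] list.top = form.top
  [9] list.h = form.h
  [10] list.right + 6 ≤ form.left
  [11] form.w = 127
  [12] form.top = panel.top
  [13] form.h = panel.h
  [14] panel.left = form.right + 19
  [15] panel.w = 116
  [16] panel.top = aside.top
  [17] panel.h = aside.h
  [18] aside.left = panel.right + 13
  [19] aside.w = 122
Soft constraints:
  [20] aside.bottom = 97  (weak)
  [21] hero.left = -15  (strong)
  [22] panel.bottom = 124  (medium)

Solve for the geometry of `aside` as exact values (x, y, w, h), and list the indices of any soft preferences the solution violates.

aside = (x=483, y=55, w=122, h=61)
violated soft preferences: 20, 21, 22

1. aside.y = 55  [panel.top = aside.top]
2. aside.h = 61  [panel.h = aside.h]
3. aside.x = 483  [aside.left = panel.right + 13]
4. aside.w = 122  [aside.w = 122]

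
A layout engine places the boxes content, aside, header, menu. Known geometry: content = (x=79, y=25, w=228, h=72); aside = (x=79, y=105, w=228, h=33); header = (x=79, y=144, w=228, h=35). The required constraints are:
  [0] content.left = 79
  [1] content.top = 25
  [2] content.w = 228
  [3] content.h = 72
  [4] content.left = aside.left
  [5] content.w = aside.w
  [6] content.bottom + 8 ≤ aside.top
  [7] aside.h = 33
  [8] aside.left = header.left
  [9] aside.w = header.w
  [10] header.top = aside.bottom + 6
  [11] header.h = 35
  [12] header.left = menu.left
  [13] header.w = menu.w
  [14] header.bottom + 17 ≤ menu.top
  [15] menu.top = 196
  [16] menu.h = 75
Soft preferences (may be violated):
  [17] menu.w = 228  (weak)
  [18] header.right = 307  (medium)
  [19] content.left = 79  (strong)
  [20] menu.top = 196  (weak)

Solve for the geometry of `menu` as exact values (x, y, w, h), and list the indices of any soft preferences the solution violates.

menu = (x=79, y=196, w=228, h=75)
violated soft preferences: none

1. menu.x = 79  [header.left = menu.left]
2. menu.w = 228  [header.w = menu.w]
3. menu.y = 196  [menu.top = 196]
4. menu.h = 75  [menu.h = 75]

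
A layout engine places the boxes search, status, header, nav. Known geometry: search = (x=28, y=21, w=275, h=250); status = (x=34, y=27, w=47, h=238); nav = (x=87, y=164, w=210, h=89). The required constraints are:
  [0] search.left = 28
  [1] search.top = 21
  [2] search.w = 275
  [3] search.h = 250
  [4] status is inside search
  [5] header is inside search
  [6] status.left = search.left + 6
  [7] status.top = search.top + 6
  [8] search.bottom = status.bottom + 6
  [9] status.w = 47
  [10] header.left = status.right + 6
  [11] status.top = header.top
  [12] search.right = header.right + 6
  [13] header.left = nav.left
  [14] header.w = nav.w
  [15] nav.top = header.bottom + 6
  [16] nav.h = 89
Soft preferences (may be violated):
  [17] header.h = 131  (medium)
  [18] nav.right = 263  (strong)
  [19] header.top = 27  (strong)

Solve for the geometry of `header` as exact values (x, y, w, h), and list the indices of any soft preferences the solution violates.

1. header.x = 87  [header.left = status.right + 6]
2. header.y = 27  [status.top = header.top]
3. header.w = 210  [search.right = header.right + 6]
4. header.h = 131  [nav.top = header.bottom + 6]

header = (x=87, y=27, w=210, h=131)
violated soft preferences: 18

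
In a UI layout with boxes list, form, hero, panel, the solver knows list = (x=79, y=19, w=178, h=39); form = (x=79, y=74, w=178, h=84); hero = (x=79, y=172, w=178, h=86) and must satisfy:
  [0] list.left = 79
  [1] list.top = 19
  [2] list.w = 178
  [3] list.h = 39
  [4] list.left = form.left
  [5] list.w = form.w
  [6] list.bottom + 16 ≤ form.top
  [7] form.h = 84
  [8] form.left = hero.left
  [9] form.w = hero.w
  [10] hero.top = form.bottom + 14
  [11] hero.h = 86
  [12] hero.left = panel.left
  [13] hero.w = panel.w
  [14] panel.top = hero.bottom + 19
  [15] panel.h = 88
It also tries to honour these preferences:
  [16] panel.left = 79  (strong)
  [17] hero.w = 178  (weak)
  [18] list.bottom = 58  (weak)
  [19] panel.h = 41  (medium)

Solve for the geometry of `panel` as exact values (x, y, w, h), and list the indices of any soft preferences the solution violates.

1. panel.x = 79  [hero.left = panel.left]
2. panel.w = 178  [hero.w = panel.w]
3. panel.y = 277  [panel.top = hero.bottom + 19]
4. panel.h = 88  [panel.h = 88]

panel = (x=79, y=277, w=178, h=88)
violated soft preferences: 19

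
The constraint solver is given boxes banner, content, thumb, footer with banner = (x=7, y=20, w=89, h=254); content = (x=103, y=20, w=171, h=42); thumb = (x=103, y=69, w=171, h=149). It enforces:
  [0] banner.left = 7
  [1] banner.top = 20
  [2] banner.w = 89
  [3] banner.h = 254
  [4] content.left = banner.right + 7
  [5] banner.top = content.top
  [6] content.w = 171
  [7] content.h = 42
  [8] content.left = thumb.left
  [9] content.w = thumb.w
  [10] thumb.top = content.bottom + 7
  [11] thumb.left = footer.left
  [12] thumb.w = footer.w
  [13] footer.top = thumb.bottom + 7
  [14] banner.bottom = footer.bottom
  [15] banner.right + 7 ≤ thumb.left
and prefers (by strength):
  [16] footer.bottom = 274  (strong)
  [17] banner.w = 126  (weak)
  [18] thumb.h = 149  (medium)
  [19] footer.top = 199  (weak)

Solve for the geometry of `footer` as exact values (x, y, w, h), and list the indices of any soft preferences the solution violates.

1. footer.x = 103  [thumb.left = footer.left]
2. footer.w = 171  [thumb.w = footer.w]
3. footer.y = 225  [footer.top = thumb.bottom + 7]
4. footer.h = 49  [banner.bottom = footer.bottom]

footer = (x=103, y=225, w=171, h=49)
violated soft preferences: 17, 19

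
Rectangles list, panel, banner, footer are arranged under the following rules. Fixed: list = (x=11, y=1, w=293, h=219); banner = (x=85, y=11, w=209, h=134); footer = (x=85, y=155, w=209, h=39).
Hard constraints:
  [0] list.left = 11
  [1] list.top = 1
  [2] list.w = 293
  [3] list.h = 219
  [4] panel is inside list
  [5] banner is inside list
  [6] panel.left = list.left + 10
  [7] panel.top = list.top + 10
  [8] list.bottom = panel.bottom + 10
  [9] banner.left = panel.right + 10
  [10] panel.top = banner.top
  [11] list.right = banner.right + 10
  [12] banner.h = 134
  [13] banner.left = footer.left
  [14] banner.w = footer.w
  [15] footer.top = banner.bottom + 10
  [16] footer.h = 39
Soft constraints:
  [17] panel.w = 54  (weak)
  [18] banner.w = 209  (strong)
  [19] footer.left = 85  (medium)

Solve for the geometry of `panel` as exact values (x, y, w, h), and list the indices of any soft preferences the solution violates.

panel = (x=21, y=11, w=54, h=199)
violated soft preferences: none

1. panel.x = 21  [panel.left = list.left + 10]
2. panel.y = 11  [panel.top = list.top + 10]
3. panel.h = 199  [list.bottom = panel.bottom + 10]
4. panel.w = 54  [banner.left = panel.right + 10]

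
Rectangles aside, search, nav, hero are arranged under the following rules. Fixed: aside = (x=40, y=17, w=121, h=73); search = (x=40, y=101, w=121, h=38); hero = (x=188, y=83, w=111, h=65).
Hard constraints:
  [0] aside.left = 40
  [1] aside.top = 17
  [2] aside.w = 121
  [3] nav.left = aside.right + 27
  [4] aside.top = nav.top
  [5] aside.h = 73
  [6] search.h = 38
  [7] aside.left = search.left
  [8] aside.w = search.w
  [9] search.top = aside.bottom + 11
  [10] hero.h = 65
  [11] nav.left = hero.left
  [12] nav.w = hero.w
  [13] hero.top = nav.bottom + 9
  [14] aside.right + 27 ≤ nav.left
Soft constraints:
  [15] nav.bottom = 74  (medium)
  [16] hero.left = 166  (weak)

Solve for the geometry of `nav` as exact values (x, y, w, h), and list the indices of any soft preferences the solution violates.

1. nav.x = 188  [nav.left = aside.right + 27]
2. nav.y = 17  [aside.top = nav.top]
3. nav.w = 111  [nav.w = hero.w]
4. nav.h = 57  [hero.top = nav.bottom + 9]

nav = (x=188, y=17, w=111, h=57)
violated soft preferences: 16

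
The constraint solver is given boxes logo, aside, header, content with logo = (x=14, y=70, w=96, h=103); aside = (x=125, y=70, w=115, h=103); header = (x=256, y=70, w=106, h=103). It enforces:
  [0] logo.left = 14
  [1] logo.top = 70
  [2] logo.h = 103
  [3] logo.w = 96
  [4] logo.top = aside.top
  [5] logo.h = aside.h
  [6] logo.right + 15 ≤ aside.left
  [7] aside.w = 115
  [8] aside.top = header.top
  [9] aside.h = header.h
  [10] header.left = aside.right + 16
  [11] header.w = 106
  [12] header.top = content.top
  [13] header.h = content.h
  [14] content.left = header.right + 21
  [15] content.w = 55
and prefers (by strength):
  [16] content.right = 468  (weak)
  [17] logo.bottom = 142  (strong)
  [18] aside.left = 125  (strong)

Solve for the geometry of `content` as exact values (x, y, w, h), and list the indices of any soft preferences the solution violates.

1. content.y = 70  [header.top = content.top]
2. content.h = 103  [header.h = content.h]
3. content.x = 383  [content.left = header.right + 21]
4. content.w = 55  [content.w = 55]

content = (x=383, y=70, w=55, h=103)
violated soft preferences: 16, 17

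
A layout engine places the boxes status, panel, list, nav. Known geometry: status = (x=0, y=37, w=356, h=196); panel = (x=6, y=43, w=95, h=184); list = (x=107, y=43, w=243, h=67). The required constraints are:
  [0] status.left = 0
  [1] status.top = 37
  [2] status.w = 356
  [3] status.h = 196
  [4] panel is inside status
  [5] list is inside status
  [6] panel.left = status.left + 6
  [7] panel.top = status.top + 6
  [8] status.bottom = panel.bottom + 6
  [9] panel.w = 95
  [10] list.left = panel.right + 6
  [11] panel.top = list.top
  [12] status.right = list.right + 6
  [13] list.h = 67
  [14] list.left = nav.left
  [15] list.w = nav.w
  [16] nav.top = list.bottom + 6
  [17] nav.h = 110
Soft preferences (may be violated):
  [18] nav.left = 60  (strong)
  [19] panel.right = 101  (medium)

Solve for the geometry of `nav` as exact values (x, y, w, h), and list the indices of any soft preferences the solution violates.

nav = (x=107, y=116, w=243, h=110)
violated soft preferences: 18

1. nav.x = 107  [list.left = nav.left]
2. nav.w = 243  [list.w = nav.w]
3. nav.y = 116  [nav.top = list.bottom + 6]
4. nav.h = 110  [nav.h = 110]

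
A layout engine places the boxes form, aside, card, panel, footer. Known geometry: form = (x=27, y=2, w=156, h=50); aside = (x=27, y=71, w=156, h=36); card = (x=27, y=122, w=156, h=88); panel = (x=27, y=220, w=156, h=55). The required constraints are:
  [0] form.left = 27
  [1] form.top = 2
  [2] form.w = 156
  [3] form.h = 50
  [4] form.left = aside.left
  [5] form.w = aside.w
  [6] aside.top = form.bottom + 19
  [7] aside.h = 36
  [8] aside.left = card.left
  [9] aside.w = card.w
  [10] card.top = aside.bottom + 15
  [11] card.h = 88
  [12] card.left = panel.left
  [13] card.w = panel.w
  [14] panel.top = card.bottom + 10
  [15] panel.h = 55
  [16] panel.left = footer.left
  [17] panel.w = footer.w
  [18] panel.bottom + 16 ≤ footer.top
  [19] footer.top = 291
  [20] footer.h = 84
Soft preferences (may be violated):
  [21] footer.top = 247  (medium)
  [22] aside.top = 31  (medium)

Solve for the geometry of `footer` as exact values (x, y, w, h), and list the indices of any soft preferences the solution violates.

1. footer.x = 27  [panel.left = footer.left]
2. footer.w = 156  [panel.w = footer.w]
3. footer.y = 291  [footer.top = 291]
4. footer.h = 84  [footer.h = 84]

footer = (x=27, y=291, w=156, h=84)
violated soft preferences: 21, 22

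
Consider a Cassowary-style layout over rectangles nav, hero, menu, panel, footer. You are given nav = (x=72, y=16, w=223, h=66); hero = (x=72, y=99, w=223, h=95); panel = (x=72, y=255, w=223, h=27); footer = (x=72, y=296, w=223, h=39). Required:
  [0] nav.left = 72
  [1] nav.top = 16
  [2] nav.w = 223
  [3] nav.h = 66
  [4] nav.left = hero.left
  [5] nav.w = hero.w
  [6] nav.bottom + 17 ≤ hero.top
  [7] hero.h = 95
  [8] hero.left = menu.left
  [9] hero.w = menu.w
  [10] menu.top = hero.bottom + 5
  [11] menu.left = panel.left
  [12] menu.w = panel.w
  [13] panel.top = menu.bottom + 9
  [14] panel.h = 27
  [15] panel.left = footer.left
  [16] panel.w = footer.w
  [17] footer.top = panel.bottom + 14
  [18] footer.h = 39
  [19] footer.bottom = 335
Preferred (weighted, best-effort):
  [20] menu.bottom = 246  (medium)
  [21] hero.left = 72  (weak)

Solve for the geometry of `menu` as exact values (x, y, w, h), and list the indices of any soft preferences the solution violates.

menu = (x=72, y=199, w=223, h=47)
violated soft preferences: none

1. menu.x = 72  [hero.left = menu.left]
2. menu.w = 223  [hero.w = menu.w]
3. menu.y = 199  [menu.top = hero.bottom + 5]
4. menu.h = 47  [panel.top = menu.bottom + 9]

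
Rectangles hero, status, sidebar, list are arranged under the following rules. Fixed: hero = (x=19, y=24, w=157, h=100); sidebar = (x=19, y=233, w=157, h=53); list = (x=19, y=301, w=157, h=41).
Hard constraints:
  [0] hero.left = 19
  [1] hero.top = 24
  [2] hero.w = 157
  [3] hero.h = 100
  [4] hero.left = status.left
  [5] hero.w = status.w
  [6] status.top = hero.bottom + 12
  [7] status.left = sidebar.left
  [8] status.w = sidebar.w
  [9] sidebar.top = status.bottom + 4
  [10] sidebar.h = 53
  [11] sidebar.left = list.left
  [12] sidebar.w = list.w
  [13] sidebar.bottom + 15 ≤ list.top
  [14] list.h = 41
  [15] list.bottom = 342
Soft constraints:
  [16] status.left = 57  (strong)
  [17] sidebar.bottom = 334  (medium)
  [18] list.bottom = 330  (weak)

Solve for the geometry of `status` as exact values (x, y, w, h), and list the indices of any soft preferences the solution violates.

status = (x=19, y=136, w=157, h=93)
violated soft preferences: 16, 17, 18

1. status.x = 19  [hero.left = status.left]
2. status.w = 157  [hero.w = status.w]
3. status.y = 136  [status.top = hero.bottom + 12]
4. status.h = 93  [sidebar.top = status.bottom + 4]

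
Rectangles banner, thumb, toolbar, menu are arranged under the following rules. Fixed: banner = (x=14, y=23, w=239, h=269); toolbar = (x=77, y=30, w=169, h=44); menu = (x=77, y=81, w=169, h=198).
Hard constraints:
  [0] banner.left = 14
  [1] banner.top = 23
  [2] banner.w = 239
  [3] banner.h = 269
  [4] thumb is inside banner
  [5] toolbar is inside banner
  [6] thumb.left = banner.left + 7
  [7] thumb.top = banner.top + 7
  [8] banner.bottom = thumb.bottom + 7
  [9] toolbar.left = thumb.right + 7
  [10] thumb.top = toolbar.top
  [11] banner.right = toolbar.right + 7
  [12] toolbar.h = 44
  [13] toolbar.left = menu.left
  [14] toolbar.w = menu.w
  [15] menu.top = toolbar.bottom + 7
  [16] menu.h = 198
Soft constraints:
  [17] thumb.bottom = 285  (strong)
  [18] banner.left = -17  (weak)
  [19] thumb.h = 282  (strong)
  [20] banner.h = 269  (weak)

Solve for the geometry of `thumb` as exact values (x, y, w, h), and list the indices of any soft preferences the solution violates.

1. thumb.x = 21  [thumb.left = banner.left + 7]
2. thumb.y = 30  [thumb.top = banner.top + 7]
3. thumb.h = 255  [banner.bottom = thumb.bottom + 7]
4. thumb.w = 49  [toolbar.left = thumb.right + 7]

thumb = (x=21, y=30, w=49, h=255)
violated soft preferences: 18, 19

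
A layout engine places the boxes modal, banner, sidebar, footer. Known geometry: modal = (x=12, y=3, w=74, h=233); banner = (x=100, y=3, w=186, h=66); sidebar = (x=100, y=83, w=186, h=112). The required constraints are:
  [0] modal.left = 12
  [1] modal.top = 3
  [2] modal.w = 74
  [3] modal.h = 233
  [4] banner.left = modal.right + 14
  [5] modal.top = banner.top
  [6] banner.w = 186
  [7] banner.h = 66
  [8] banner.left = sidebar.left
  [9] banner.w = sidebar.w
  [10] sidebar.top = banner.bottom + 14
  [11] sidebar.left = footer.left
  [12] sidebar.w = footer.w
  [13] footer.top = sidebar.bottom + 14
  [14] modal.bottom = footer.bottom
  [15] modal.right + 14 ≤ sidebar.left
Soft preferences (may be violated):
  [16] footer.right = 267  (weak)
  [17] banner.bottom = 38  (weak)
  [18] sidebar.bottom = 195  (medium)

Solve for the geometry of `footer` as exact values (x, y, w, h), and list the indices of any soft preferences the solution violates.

1. footer.x = 100  [sidebar.left = footer.left]
2. footer.w = 186  [sidebar.w = footer.w]
3. footer.y = 209  [footer.top = sidebar.bottom + 14]
4. footer.h = 27  [modal.bottom = footer.bottom]

footer = (x=100, y=209, w=186, h=27)
violated soft preferences: 16, 17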